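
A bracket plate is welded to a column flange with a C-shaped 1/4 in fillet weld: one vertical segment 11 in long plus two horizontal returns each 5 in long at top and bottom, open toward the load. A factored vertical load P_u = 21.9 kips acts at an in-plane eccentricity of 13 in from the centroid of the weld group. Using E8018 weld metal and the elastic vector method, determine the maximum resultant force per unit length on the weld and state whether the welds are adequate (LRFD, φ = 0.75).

E80XX → F_EXX = 80 ksi.
Total weld length L_w = 21 in. Treat welds as unit-width lines.
Centroid: x̄ = 2×5×2.5 / 21 = 1.19 in from the vertical weld.
Polar moment about centroid: J = I_x + I_y = [11³/12 + 2×5×5.5²] + [11×1.19² + 2(5³/12 + 5×1.31²)] = 467 in³.
Direct shear f_v = P/L_w = 21.9 / 21 = 1.043 kip/in (vertical).
Torsion M = P·e = 21.9 × 13 = 284.7 kip·in.
Critical point at (x, y) = (3.81, 5.5) from centroid. f_tx = M·y/J = 3.353 kip/in; f_ty = M·x/J = 2.322 kip/in.
Resultant f_max = √[f_tx² + (f_v + f_ty)²] = √[3.353² + (1.043 + 2.322)²] = 4.751 kip/in.
Capacity per unit length: φr_n = 0.75 × 0.6 × 80 × (0.707 × 0.25) = 6.363 kip/in.
4.751 ≤ 6.363 → adequate.

f_max ≈ 4.75 kip/in; adequate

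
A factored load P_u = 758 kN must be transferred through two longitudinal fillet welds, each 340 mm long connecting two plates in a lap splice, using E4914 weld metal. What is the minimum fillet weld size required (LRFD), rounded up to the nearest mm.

E49XX → F_EXX = 490 MPa.
Total weld length L = 680 mm.
Required throat t_e = P_u / (φ × 0.6 F_EXX × L) = 758 / (0.75 × 0.6 × 490 × 680 × 10⁻³) = 5.055 mm.
Required leg w = t_e / 0.707 = 7.15 mm → use 8 mm.

w = 8 mm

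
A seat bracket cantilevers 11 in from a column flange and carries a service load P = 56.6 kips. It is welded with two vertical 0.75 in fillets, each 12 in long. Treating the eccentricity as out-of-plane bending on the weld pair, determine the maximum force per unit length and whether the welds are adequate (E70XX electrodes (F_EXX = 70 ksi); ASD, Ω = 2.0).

f_max ≈ 13.2 kip/in; NOT adequate

L_w = 2 × 12 = 24 in; section modulus (unit throat) S = 2 × L²/6 = 48 in².
Direct shear f_v = P/L_w = 56.6/24 = 2.358 kip/in.
Moment M = P × e = 56.6 × 11 = 622.6 kip·in; bending f_b = M/S = 12.97 kip/in.
f_max = √(f_v² + f_b²) = √(2.358² + 12.97²) = 13.18 kip/in.
r_n/Ω = (1/2.0) × 0.6 × 70 × (0.707 × 0.75) = 11.14 kip/in → NOT adequate.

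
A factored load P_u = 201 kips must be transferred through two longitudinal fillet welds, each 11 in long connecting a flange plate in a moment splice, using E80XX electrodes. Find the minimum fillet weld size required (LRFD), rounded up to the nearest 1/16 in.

w = 3/8 in

E80XX → F_EXX = 80 ksi.
Total weld length L = 22 in.
Required throat t_e = P_u / (φ × 0.6 F_EXX × L) = 201 / (0.75 × 0.6 × 80 × 22) = 0.2538 in.
Required leg w = t_e / 0.707 = 0.359 in → use 3/8 in.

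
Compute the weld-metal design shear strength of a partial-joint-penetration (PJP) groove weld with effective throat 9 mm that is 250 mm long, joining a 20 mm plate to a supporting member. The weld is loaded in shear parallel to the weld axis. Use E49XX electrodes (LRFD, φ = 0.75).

φR_n ≈ 496 kN

E49XX → F_EXX = 490 MPa.
Effective throat (given) t_e = 9 mm.
A_we = 9 × 250 = 2250 mm².
F_nw = 0.6 F_EXX = 294 MPa.
φR_n = 0.75 × 294 × 2250 × 10⁻³ = 496.1 kN.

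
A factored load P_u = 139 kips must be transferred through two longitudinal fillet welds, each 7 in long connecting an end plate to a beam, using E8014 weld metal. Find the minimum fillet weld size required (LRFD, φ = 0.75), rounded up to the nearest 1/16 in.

E80XX → F_EXX = 80 ksi.
Total weld length L = 14 in.
Required throat t_e = P_u / (φ × 0.6 F_EXX × L) = 139 / (0.75 × 0.6 × 80 × 14) = 0.2758 in.
Required leg w = t_e / 0.707 = 0.3901 in → use 7/16 in.

w = 7/16 in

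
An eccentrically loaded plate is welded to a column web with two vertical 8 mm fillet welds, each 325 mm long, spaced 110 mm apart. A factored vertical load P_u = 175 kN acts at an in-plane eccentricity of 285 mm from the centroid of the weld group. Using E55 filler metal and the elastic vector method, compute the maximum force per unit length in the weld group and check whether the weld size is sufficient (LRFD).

E55XX → F_EXX = 550 MPa.
Total weld length L_w = 650 mm. Treat welds as unit-width lines.
Polar moment about centroid: J = 2[d³/12 + d(b/2)²] = 2[325³/12 + 325×55²] = 7688000 mm³.
Direct shear f_v = P/L_w = 175×10³ / 650 = 269.2 N/mm (vertical).
Torsion M = P·e = 175×10³ × 285 = 49875000 N·mm.
Critical point at (x, y) = (55, 162.5) from centroid. f_tx = M·y/J = 1054 N/mm; f_ty = M·x/J = 356.8 N/mm.
Resultant f_max = √[f_tx² + (f_v + f_ty)²] = √[1054² + (269.2 + 356.8)²] = 1226 N/mm.
Capacity per unit length: φr_n = 0.75 × 0.6 × 550 × (0.707 × 8) = 1400 N/mm.
1226 ≤ 1400 → adequate.

f_max ≈ 1230 N/mm; adequate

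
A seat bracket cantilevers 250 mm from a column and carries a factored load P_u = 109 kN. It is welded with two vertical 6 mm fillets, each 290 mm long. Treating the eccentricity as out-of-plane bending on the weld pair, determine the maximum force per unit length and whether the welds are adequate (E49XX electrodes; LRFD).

E49XX → F_EXX = 490 MPa.
L_w = 2 × 290 = 580 mm; section modulus (unit throat) S = 2 × L²/6 = 28030 mm².
Direct shear f_v = P/L_w = 109×10³/580 = 187.9 N/mm.
Moment M = P × e = 109×10³ × 250 = 27250000 N·mm; bending f_b = M/S = 972.1 N/mm.
f_max = √(f_v² + f_b²) = √(187.9² + 972.1²) = 990.1 N/mm.
φr_n = 0.75 × 0.6 × 490 × (0.707 × 6) = 935.4 N/mm → NOT adequate.

f_max ≈ 990 N/mm; NOT adequate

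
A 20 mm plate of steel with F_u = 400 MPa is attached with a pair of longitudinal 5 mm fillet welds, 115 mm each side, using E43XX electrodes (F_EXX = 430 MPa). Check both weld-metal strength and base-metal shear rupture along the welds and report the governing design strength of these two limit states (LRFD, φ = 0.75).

t_e = 0.707 × 5 = 3.535 mm; L = 230 mm.
Weld metal: φR_n = 0.75 × 0.6 × 430 × 3.535 × 230 × 10⁻³ = 157.3 kN.
Base metal (shear rupture): φR_n = 0.75 × 0.6 × 400 × 20 × 230 × 10⁻³ = 828 kN.
Governing: weld metal.

φR_n ≈ 157 kN (weld metal governs)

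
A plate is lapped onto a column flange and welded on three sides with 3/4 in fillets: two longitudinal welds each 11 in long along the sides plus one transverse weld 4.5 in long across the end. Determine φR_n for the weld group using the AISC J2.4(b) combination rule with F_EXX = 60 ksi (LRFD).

t_e = 0.707 × 0.75 = 0.5302 in.
R_nwl = 0.6 × 60 × 0.5302 × 22 = 420 kip (longitudinal, 2 welds).
R_nwt = 0.6 × 60 × 0.5302 × 4.5 = 85.9 kip (transverse, base value).
(i) R_nwl + R_nwt = 505.9 kip; (ii) 0.85 R_nwl + 1.5 R_nwt = 485.8 kip.
R_n = max = 505.9 kip [governs: (i)]; φR_n = 379.4 kip.

φR_n ≈ 379 kip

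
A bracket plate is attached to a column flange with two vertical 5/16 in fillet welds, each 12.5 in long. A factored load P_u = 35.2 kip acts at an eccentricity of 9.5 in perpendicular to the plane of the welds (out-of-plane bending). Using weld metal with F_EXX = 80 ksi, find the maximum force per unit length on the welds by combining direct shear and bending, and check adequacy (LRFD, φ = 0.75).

f_max ≈ 6.57 kip/in; adequate

L_w = 2 × 12.5 = 25 in; section modulus (unit throat) S = 2 × L²/6 = 52.08 in².
Direct shear f_v = P/L_w = 35.2/25 = 1.408 kip/in.
Moment M = P × e = 35.2 × 9.5 = 334.4 kip·in; bending f_b = M/S = 6.42 kip/in.
f_max = √(f_v² + f_b²) = √(1.408² + 6.42²) = 6.573 kip/in.
φr_n = 0.75 × 0.6 × 80 × (0.707 × 0.3125) = 7.954 kip/in → adequate.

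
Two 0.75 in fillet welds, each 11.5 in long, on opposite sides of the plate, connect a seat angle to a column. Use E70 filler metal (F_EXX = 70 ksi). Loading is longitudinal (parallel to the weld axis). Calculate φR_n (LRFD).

Effective throat t_e = 0.707 × 0.75 = 0.5302 in.
Total length L = 23 in; A_we = 0.5302 × 23 = 12.2 in².
F_nw = 0.6 F_EXX = 0.6 × 70 = 42 ksi.
φR_n = 0.75 × 42 × 12.2 = 384.2 kip.

φR_n ≈ 384 kip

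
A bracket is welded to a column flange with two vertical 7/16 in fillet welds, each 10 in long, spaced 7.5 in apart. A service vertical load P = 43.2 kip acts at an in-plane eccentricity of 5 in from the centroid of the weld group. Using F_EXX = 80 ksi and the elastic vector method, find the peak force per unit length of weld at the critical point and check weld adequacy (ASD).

f_max ≈ 4.64 kip/in; adequate

Total weld length L_w = 20 in. Treat welds as unit-width lines.
Polar moment about centroid: J = 2[d³/12 + d(b/2)²] = 2[10³/12 + 10×3.75²] = 447.9 in³.
Direct shear f_v = P/L_w = 43.2 / 20 = 2.16 kip/in (vertical).
Torsion M = P·e = 43.2 × 5 = 216 kip·in.
Critical point at (x, y) = (3.75, 5) from centroid. f_tx = M·y/J = 2.411 kip/in; f_ty = M·x/J = 1.808 kip/in.
Resultant f_max = √[f_tx² + (f_v + f_ty)²] = √[2.411² + (2.16 + 1.808)²] = 4.643 kip/in.
Capacity per unit length: r_n/Ω = (1/2.0) × 0.6 × 80 × (0.707 × 0.4375) = 7.423 kip/in.
4.643 ≤ 7.423 → adequate.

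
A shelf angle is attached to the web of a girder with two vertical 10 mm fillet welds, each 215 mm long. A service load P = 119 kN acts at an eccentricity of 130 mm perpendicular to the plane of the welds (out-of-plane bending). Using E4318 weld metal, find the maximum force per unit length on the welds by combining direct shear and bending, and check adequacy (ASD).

E43XX → F_EXX = 430 MPa.
L_w = 2 × 215 = 430 mm; section modulus (unit throat) S = 2 × L²/6 = 15410 mm².
Direct shear f_v = P/L_w = 119×10³/430 = 276.7 N/mm.
Moment M = P × e = 119×10³ × 130 = 15470000 N·mm; bending f_b = M/S = 1004 N/mm.
f_max = √(f_v² + f_b²) = √(276.7² + 1004²) = 1041 N/mm.
r_n/Ω = (1/2.0) × 0.6 × 430 × (0.707 × 10) = 912 N/mm → NOT adequate.

f_max ≈ 1040 N/mm; NOT adequate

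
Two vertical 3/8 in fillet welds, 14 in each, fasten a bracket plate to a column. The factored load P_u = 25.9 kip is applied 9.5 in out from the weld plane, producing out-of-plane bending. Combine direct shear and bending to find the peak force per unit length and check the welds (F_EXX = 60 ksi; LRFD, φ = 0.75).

L_w = 2 × 14 = 28 in; section modulus (unit throat) S = 2 × L²/6 = 65.33 in².
Direct shear f_v = P/L_w = 25.9/28 = 0.925 kip/in.
Moment M = P × e = 25.9 × 9.5 = 246.05 kip·in; bending f_b = M/S = 3.766 kip/in.
f_max = √(f_v² + f_b²) = √(0.925² + 3.766²) = 3.878 kip/in.
φr_n = 0.75 × 0.6 × 60 × (0.707 × 0.375) = 7.158 kip/in → adequate.

f_max ≈ 3.88 kip/in; adequate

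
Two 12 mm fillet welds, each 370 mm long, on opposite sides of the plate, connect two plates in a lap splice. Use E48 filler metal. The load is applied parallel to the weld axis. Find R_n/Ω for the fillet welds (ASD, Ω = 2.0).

R_n/Ω ≈ 904 kN

E48XX → F_EXX = 480 MPa.
Effective throat t_e = 0.707 × 12 = 8.484 mm.
Total length L = 740 mm; A_we = 8.484 × 740 = 6278 mm².
F_nw = 0.6 F_EXX = 0.6 × 480 = 288 MPa.
R_n = 288 × 6278 × 10⁻³ = 1808 kN; R_n/Ω = 1808/2.0 = 904.1 kN.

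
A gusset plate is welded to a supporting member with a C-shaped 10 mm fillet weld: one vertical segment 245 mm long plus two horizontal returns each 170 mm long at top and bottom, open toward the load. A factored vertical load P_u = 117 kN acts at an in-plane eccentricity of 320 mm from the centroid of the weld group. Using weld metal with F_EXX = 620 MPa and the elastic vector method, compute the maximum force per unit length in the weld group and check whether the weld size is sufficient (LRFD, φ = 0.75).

f_max ≈ 938 N/mm; adequate

Total weld length L_w = 585 mm. Treat welds as unit-width lines.
Centroid: x̄ = 2×170×85 / 585 = 49.4 mm from the vertical weld.
Polar moment about centroid: J = I_x + I_y = [245³/12 + 2×170×122.5²] + [245×49.4² + 2(170³/12 + 170×35.6²)] = 8175000 mm³.
Direct shear f_v = P/L_w = 117×10³ / 585 = 200 N/mm (vertical).
Torsion M = P·e = 117×10³ × 320 = 37440000 N·mm.
Critical point at (x, y) = (120.6, 122.5) from centroid. f_tx = M·y/J = 561 N/mm; f_ty = M·x/J = 552.3 N/mm.
Resultant f_max = √[f_tx² + (f_v + f_ty)²] = √[561² + (200 + 552.3)²] = 938.4 N/mm.
Capacity per unit length: φr_n = 0.75 × 0.6 × 620 × (0.707 × 10) = 1973 N/mm.
938.4 ≤ 1973 → adequate.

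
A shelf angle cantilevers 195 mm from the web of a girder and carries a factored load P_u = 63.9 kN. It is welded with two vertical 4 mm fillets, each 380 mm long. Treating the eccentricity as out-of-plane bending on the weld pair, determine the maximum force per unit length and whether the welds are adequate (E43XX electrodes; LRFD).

f_max ≈ 272 N/mm; adequate

E43XX → F_EXX = 430 MPa.
L_w = 2 × 380 = 760 mm; section modulus (unit throat) S = 2 × L²/6 = 48130 mm².
Direct shear f_v = P/L_w = 63.9×10³/760 = 84.08 N/mm.
Moment M = P × e = 63.9×10³ × 195 = 12460000 N·mm; bending f_b = M/S = 258.9 N/mm.
f_max = √(f_v² + f_b²) = √(84.08² + 258.9²) = 272.2 N/mm.
φr_n = 0.75 × 0.6 × 430 × (0.707 × 4) = 547.2 N/mm → adequate.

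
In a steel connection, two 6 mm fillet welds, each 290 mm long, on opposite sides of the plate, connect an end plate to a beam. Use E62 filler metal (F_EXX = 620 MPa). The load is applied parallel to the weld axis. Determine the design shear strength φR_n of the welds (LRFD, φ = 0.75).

Effective throat t_e = 0.707 × 6 = 4.242 mm.
Total length L = 580 mm; A_we = 4.242 × 580 = 2460 mm².
F_nw = 0.6 F_EXX = 0.6 × 620 = 372 MPa.
φR_n = 0.75 × 372 × 2460 × 10⁻³ = 686.4 kN.

φR_n ≈ 686 kN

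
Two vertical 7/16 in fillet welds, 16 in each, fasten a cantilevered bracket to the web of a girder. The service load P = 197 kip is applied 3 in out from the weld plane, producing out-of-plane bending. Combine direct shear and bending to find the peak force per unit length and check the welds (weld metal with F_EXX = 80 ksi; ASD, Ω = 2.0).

L_w = 2 × 16 = 32 in; section modulus (unit throat) S = 2 × L²/6 = 85.33 in².
Direct shear f_v = P/L_w = 197/32 = 6.156 kip/in.
Moment M = P × e = 197 × 3 = 591 kip·in; bending f_b = M/S = 6.926 kip/in.
f_max = √(f_v² + f_b²) = √(6.156² + 6.926²) = 9.266 kip/in.
r_n/Ω = (1/2.0) × 0.6 × 80 × (0.707 × 0.4375) = 7.423 kip/in → NOT adequate.

f_max ≈ 9.27 kip/in; NOT adequate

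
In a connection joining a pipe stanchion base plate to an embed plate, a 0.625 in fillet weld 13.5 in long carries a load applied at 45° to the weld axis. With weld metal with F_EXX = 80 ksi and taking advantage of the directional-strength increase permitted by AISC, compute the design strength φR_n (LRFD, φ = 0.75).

φR_n ≈ 279 kip

t_e = 0.707 × 0.625 = 0.4419 in; A_we = 0.4419 × 13.5 = 5.965 in².
Directional factor: 1.0 + 0.5 sin^1.5(45°) = 1.297.
F_nw = 0.6 × 80 × 1.297 = 62.27 ksi.
φR_n = 0.75 × 62.27 × 5.965 = 278.6 kip.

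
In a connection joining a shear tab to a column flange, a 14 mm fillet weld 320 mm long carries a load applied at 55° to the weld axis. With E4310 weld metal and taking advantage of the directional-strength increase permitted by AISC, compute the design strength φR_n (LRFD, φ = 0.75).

φR_n ≈ 840 kN

E43XX → F_EXX = 430 MPa.
t_e = 0.707 × 14 = 9.898 mm; A_we = 9.898 × 320 = 3167 mm².
Directional factor: 1.0 + 0.5 sin^1.5(55°) = 1.371.
F_nw = 0.6 × 430 × 1.371 = 353.6 MPa.
φR_n = 0.75 × 353.6 × 3167 × 10⁻³ = 840.1 kN.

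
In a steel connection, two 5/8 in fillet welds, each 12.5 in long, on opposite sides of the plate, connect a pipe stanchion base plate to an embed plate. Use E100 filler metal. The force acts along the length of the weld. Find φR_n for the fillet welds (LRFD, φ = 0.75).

E100XX → F_EXX = 100 ksi.
Effective throat t_e = 0.707 × 0.625 = 0.4419 in.
Total length L = 25 in; A_we = 0.4419 × 25 = 11.05 in².
F_nw = 0.6 F_EXX = 0.6 × 100 = 60 ksi.
φR_n = 0.75 × 60 × 11.05 = 497.1 kips.

φR_n ≈ 497 kips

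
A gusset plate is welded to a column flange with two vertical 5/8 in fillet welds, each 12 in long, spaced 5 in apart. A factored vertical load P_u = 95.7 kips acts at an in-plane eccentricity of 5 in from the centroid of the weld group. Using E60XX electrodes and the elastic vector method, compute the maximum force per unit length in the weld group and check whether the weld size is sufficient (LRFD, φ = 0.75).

f_max ≈ 9.39 kip/in; adequate

E60XX → F_EXX = 60 ksi.
Total weld length L_w = 24 in. Treat welds as unit-width lines.
Polar moment about centroid: J = 2[d³/12 + d(b/2)²] = 2[12³/12 + 12×2.5²] = 438 in³.
Direct shear f_v = P/L_w = 95.7 / 24 = 3.988 kip/in (vertical).
Torsion M = P·e = 95.7 × 5 = 478.5 kip·in.
Critical point at (x, y) = (2.5, 6) from centroid. f_tx = M·y/J = 6.555 kip/in; f_ty = M·x/J = 2.731 kip/in.
Resultant f_max = √[f_tx² + (f_v + f_ty)²] = √[6.555² + (3.988 + 2.731)²] = 9.386 kip/in.
Capacity per unit length: φr_n = 0.75 × 0.6 × 60 × (0.707 × 0.625) = 11.93 kip/in.
9.386 ≤ 11.93 → adequate.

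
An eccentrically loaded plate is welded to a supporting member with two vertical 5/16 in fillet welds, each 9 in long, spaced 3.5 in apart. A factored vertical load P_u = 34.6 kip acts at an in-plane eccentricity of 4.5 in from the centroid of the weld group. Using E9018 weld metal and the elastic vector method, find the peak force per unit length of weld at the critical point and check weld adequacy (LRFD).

E90XX → F_EXX = 90 ksi.
Total weld length L_w = 18 in. Treat welds as unit-width lines.
Polar moment about centroid: J = 2[d³/12 + d(b/2)²] = 2[9³/12 + 9×1.75²] = 176.6 in³.
Direct shear f_v = P/L_w = 34.6 / 18 = 1.922 kip/in (vertical).
Torsion M = P·e = 34.6 × 4.5 = 155.7 kip·in.
Critical point at (x, y) = (1.75, 4.5) from centroid. f_tx = M·y/J = 3.967 kip/in; f_ty = M·x/J = 1.543 kip/in.
Resultant f_max = √[f_tx² + (f_v + f_ty)²] = √[3.967² + (1.922 + 1.543)²] = 5.267 kip/in.
Capacity per unit length: φr_n = 0.75 × 0.6 × 90 × (0.707 × 0.3125) = 8.948 kip/in.
5.267 ≤ 8.948 → adequate.

f_max ≈ 5.27 kip/in; adequate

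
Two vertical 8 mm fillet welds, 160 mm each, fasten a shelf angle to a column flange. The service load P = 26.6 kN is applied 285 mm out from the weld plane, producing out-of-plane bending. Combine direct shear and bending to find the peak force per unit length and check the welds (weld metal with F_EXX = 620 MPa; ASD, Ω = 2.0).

L_w = 2 × 160 = 320 mm; section modulus (unit throat) S = 2 × L²/6 = 8533 mm².
Direct shear f_v = P/L_w = 26.6×10³/320 = 83.12 N/mm.
Moment M = P × e = 26.6×10³ × 285 = 7581000 N·mm; bending f_b = M/S = 888.4 N/mm.
f_max = √(f_v² + f_b²) = √(83.12² + 888.4²) = 892.3 N/mm.
r_n/Ω = (1/2.0) × 0.6 × 620 × (0.707 × 8) = 1052 N/mm → adequate.

f_max ≈ 892 N/mm; adequate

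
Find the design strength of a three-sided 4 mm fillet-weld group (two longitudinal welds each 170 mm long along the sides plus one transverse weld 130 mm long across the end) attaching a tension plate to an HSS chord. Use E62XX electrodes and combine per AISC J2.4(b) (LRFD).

E62XX → F_EXX = 620 MPa.
t_e = 0.707 × 4 = 2.828 mm.
R_nwl = 0.6 × 620 × 2.828 × 340 × 10⁻³ = 357.7 kN (longitudinal, 2 welds).
R_nwt = 0.6 × 620 × 2.828 × 130 × 10⁻³ = 136.8 kN (transverse, base value).
(i) R_nwl + R_nwt = 494.4 kN; (ii) 0.85 R_nwl + 1.5 R_nwt = 509.2 kN.
R_n = max = 509.2 kN [governs: (ii)]; φR_n = 381.9 kN.

φR_n ≈ 382 kN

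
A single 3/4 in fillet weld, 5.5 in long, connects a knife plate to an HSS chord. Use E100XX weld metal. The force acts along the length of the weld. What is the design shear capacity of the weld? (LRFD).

φR_n ≈ 131 kip

E100XX → F_EXX = 100 ksi.
Effective throat t_e = 0.707 × 0.75 = 0.5302 in.
Total length L = 5.5 in; A_we = 0.5302 × 5.5 = 2.916 in².
F_nw = 0.6 F_EXX = 0.6 × 100 = 60 ksi.
φR_n = 0.75 × 60 × 2.916 = 131.2 kip.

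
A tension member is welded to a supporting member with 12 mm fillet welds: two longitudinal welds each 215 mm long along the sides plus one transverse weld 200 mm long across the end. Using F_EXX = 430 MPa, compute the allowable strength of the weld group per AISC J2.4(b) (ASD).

t_e = 0.707 × 12 = 8.484 mm.
R_nwl = 0.6 × 430 × 8.484 × 430 × 10⁻³ = 941.2 kN (longitudinal, 2 welds).
R_nwt = 0.6 × 430 × 8.484 × 200 × 10⁻³ = 437.8 kN (transverse, base value).
(i) R_nwl + R_nwt = 1379 kN; (ii) 0.85 R_nwl + 1.5 R_nwt = 1457 kN.
R_n = max = 1457 kN [governs: (ii)]; R_n/Ω = 728.3 kN.

R_n/Ω ≈ 728 kN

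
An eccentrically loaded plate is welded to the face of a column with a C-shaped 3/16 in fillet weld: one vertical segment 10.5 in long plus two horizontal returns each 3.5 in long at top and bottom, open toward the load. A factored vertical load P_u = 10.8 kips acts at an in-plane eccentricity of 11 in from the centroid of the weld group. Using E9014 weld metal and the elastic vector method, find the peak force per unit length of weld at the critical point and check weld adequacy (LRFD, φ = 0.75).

f_max ≈ 2.63 kip/in; adequate

E90XX → F_EXX = 90 ksi.
Total weld length L_w = 17.5 in. Treat welds as unit-width lines.
Centroid: x̄ = 2×3.5×1.75 / 17.5 = 0.7 in from the vertical weld.
Polar moment about centroid: J = I_x + I_y = [10.5³/12 + 2×3.5×5.25²] + [10.5×0.7² + 2(3.5³/12 + 3.5×1.05²)] = 309.4 in³.
Direct shear f_v = P/L_w = 10.8 / 17.5 = 0.6171 kip/in (vertical).
Torsion M = P·e = 10.8 × 11 = 118.8 kip·in.
Critical point at (x, y) = (2.8, 5.25) from centroid. f_tx = M·y/J = 2.016 kip/in; f_ty = M·x/J = 1.075 kip/in.
Resultant f_max = √[f_tx² + (f_v + f_ty)²] = √[2.016² + (0.6171 + 1.075)²] = 2.632 kip/in.
Capacity per unit length: φr_n = 0.75 × 0.6 × 90 × (0.707 × 0.1875) = 5.369 kip/in.
2.632 ≤ 5.369 → adequate.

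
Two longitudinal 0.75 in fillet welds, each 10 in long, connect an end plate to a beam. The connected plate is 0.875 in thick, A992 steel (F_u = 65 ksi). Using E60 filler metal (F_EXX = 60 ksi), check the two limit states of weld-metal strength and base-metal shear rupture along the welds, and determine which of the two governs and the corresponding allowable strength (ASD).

R_n/Ω ≈ 191 kips (weld metal governs)

t_e = 0.707 × 0.75 = 0.5302 in; L = 20 in.
Weld metal: R_n/Ω = (1/2.0) × 0.6 × 60 × 0.5302 × 20 = 190.9 kips.
Base metal (shear rupture): R_n/Ω = (1/2.0) × 0.6 × 65 × 0.875 × 20 = 341.2 kips.
Governing: weld metal.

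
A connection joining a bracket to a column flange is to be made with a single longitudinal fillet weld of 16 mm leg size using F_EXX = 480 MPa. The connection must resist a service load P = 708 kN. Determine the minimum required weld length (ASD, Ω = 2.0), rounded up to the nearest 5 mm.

L = 435 mm

Throat t_e = 0.707 × 16 = 11.31 mm.
r_n/Ω = (0.6 × 480 × 11.31) / 2.0 = 1629 N/mm = 1.629 kN/mm.
L_req = P / (r_n/Ω) = 708 / 1.629 = 434.6 mm total.
Round up → use L = 435 mm.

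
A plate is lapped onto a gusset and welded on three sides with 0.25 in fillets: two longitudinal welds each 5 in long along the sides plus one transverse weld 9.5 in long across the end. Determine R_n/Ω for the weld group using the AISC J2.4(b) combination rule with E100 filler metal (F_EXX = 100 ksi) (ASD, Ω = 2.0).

R_n/Ω ≈ 121 kip

t_e = 0.707 × 0.25 = 0.1767 in.
R_nwl = 0.6 × 100 × 0.1767 × 10 = 106 kip (longitudinal, 2 welds).
R_nwt = 0.6 × 100 × 0.1767 × 9.5 = 100.7 kip (transverse, base value).
(i) R_nwl + R_nwt = 206.8 kip; (ii) 0.85 R_nwl + 1.5 R_nwt = 241.3 kip.
R_n = max = 241.3 kip [governs: (ii)]; R_n/Ω = 120.6 kip.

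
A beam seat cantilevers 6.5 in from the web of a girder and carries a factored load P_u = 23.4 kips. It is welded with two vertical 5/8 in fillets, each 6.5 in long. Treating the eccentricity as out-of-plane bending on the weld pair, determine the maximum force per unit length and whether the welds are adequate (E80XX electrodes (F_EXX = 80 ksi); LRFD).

L_w = 2 × 6.5 = 13 in; section modulus (unit throat) S = 2 × L²/6 = 14.08 in².
Direct shear f_v = P/L_w = 23.4/13 = 1.8 kip/in.
Moment M = P × e = 23.4 × 6.5 = 152.1 kip·in; bending f_b = M/S = 10.8 kip/in.
f_max = √(f_v² + f_b²) = √(1.8² + 10.8²) = 10.95 kip/in.
φr_n = 0.75 × 0.6 × 80 × (0.707 × 0.625) = 15.91 kip/in → adequate.

f_max ≈ 10.9 kip/in; adequate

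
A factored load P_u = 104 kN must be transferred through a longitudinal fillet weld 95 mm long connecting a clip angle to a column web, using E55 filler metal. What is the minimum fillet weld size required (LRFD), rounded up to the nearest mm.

w = 7 mm

E55XX → F_EXX = 550 MPa.
Total weld length L = 95 mm.
Required throat t_e = P_u / (φ × 0.6 F_EXX × L) = 104 / (0.75 × 0.6 × 550 × 95 × 10⁻³) = 4.423 mm.
Required leg w = t_e / 0.707 = 6.256 mm → use 7 mm.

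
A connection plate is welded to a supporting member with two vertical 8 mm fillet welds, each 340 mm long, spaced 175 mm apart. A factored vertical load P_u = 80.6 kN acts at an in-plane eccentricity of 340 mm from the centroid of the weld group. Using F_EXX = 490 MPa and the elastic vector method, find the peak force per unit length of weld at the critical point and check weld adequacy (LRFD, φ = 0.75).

f_max ≈ 511 N/mm; adequate

Total weld length L_w = 680 mm. Treat welds as unit-width lines.
Polar moment about centroid: J = 2[d³/12 + d(b/2)²] = 2[340³/12 + 340×87.5²] = 11760000 mm³.
Direct shear f_v = P/L_w = 80.6×10³ / 680 = 118.5 N/mm (vertical).
Torsion M = P·e = 80.6×10³ × 340 = 27404000 N·mm.
Critical point at (x, y) = (87.5, 170) from centroid. f_tx = M·y/J = 396.3 N/mm; f_ty = M·x/J = 204 N/mm.
Resultant f_max = √[f_tx² + (f_v + f_ty)²] = √[396.3² + (118.5 + 204)²] = 510.9 N/mm.
Capacity per unit length: φr_n = 0.75 × 0.6 × 490 × (0.707 × 8) = 1247 N/mm.
510.9 ≤ 1247 → adequate.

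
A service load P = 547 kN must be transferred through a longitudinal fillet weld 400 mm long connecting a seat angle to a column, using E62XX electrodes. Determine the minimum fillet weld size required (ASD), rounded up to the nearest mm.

w = 11 mm

E62XX → F_EXX = 620 MPa.
Total weld length L = 400 mm.
Required throat t_e = P × Ω / (0.6 F_EXX × L) = 547 × 2.0 / (0.6 × 620 × 400 × 10⁻³) = 7.352 mm.
Required leg w = t_e / 0.707 = 10.4 mm → use 11 mm.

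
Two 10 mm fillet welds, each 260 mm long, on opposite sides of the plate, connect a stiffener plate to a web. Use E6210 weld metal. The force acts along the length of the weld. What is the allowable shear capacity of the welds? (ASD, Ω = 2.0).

R_n/Ω ≈ 684 kN

E62XX → F_EXX = 620 MPa.
Effective throat t_e = 0.707 × 10 = 7.07 mm.
Total length L = 520 mm; A_we = 7.07 × 520 = 3676 mm².
F_nw = 0.6 F_EXX = 0.6 × 620 = 372 MPa.
R_n = 372 × 3676 × 10⁻³ = 1368 kN; R_n/Ω = 1368/2.0 = 683.8 kN.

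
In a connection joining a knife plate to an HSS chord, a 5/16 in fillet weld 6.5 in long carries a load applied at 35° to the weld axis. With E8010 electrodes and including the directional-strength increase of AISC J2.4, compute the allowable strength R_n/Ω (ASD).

R_n/Ω ≈ 42 kip

E80XX → F_EXX = 80 ksi.
t_e = 0.707 × 0.3125 = 0.2209 in; A_we = 0.2209 × 6.5 = 1.436 in².
Directional factor: 1.0 + 0.5 sin^1.5(35°) = 1.217.
F_nw = 0.6 × 80 × 1.217 = 58.43 ksi.
R_n/Ω = (58.43 × 1.436) / 2.0 = 41.95 kip.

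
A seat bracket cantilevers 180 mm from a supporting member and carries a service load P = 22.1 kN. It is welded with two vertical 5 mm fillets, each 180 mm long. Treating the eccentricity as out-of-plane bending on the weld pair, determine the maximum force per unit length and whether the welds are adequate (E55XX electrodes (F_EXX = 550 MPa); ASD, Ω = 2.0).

f_max ≈ 373 N/mm; adequate

L_w = 2 × 180 = 360 mm; section modulus (unit throat) S = 2 × L²/6 = 10800 mm².
Direct shear f_v = P/L_w = 22.1×10³/360 = 61.39 N/mm.
Moment M = P × e = 22.1×10³ × 180 = 3978000 N·mm; bending f_b = M/S = 368.3 N/mm.
f_max = √(f_v² + f_b²) = √(61.39² + 368.3²) = 373.4 N/mm.
r_n/Ω = (1/2.0) × 0.6 × 550 × (0.707 × 5) = 583.3 N/mm → adequate.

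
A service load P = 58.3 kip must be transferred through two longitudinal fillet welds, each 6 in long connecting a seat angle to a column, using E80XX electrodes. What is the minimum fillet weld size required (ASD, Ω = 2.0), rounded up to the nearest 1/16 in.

E80XX → F_EXX = 80 ksi.
Total weld length L = 12 in.
Required throat t_e = P × Ω / (0.6 F_EXX × L) = 58.3 × 2.0 / (0.6 × 80 × 12) = 0.2024 in.
Required leg w = t_e / 0.707 = 0.2863 in → use 5/16 in.

w = 5/16 in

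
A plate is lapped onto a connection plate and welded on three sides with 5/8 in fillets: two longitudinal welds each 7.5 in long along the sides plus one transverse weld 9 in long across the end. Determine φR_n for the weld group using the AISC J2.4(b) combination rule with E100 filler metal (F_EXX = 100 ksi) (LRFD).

φR_n ≈ 522 kip

t_e = 0.707 × 0.625 = 0.4419 in.
R_nwl = 0.6 × 100 × 0.4419 × 15 = 397.7 kip (longitudinal, 2 welds).
R_nwt = 0.6 × 100 × 0.4419 × 9 = 238.6 kip (transverse, base value).
(i) R_nwl + R_nwt = 636.3 kip; (ii) 0.85 R_nwl + 1.5 R_nwt = 696 kip.
R_n = max = 696 kip [governs: (ii)]; φR_n = 522 kip.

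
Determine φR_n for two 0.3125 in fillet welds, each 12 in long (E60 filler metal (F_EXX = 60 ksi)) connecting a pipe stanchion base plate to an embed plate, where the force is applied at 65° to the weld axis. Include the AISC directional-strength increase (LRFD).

φR_n ≈ 205 kips

t_e = 0.707 × 0.3125 = 0.2209 in; A_we = 0.2209 × 24 = 5.302 in².
Directional factor: 1.0 + 0.5 sin^1.5(65°) = 1.431.
F_nw = 0.6 × 60 × 1.431 = 51.53 ksi.
φR_n = 0.75 × 51.53 × 5.302 = 204.9 kips.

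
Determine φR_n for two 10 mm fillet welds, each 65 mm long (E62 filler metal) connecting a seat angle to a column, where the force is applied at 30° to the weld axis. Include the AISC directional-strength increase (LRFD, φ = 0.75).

E62XX → F_EXX = 620 MPa.
t_e = 0.707 × 10 = 7.07 mm; A_we = 7.07 × 130 = 919.1 mm².
Directional factor: 1.0 + 0.5 sin^1.5(30°) = 1.177.
F_nw = 0.6 × 620 × 1.177 = 437.8 MPa.
φR_n = 0.75 × 437.8 × 919.1 × 10⁻³ = 301.8 kN.

φR_n ≈ 302 kN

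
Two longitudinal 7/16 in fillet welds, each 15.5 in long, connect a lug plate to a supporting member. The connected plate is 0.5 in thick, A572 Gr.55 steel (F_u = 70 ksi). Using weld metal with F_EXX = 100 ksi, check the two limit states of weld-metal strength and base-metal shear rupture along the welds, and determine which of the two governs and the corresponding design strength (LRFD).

φR_n ≈ 431 kips (weld metal governs)

t_e = 0.707 × 0.4375 = 0.3093 in; L = 31 in.
Weld metal: φR_n = 0.75 × 0.6 × 100 × 0.3093 × 31 = 431.5 kips.
Base metal (shear rupture): φR_n = 0.75 × 0.6 × 70 × 0.5 × 31 = 488.2 kips.
Governing: weld metal.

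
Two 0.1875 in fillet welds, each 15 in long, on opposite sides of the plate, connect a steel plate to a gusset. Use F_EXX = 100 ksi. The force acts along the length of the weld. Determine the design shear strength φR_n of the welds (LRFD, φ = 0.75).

φR_n ≈ 179 kips

Effective throat t_e = 0.707 × 0.1875 = 0.1326 in.
Total length L = 30 in; A_we = 0.1326 × 30 = 3.977 in².
F_nw = 0.6 F_EXX = 0.6 × 100 = 60 ksi.
φR_n = 0.75 × 60 × 3.977 = 179 kips.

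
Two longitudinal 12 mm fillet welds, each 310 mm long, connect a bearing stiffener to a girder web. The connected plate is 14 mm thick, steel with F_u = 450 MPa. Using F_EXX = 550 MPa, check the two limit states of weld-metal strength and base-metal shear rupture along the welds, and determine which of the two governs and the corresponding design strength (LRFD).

φR_n ≈ 1300 kN (weld metal governs)

t_e = 0.707 × 12 = 8.484 mm; L = 620 mm.
Weld metal: φR_n = 0.75 × 0.6 × 550 × 8.484 × 620 × 10⁻³ = 1302 kN.
Base metal (shear rupture): φR_n = 0.75 × 0.6 × 450 × 14 × 620 × 10⁻³ = 1758 kN.
Governing: weld metal.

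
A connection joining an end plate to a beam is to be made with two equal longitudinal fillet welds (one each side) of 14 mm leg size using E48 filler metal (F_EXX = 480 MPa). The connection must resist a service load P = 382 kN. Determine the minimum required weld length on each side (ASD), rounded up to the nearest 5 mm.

L = 135 mm on each side

Throat t_e = 0.707 × 14 = 9.898 mm.
r_n/Ω = (0.6 × 480 × 9.898) / 2.0 = 1425 N/mm = 1.425 kN/mm.
L_req = P / (r_n/Ω) = 382 / 1.425 = 268 mm total.
Per side: 268 / 2 = 134 mm.
Round up → use L = 135 mm on each side.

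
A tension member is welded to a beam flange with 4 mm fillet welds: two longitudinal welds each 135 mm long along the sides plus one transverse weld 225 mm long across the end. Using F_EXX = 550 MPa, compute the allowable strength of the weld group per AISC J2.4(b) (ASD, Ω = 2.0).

t_e = 0.707 × 4 = 2.828 mm.
R_nwl = 0.6 × 550 × 2.828 × 270 × 10⁻³ = 252 kN (longitudinal, 2 welds).
R_nwt = 0.6 × 550 × 2.828 × 225 × 10⁻³ = 210 kN (transverse, base value).
(i) R_nwl + R_nwt = 462 kN; (ii) 0.85 R_nwl + 1.5 R_nwt = 529.1 kN.
R_n = max = 529.1 kN [governs: (ii)]; R_n/Ω = 264.6 kN.

R_n/Ω ≈ 265 kN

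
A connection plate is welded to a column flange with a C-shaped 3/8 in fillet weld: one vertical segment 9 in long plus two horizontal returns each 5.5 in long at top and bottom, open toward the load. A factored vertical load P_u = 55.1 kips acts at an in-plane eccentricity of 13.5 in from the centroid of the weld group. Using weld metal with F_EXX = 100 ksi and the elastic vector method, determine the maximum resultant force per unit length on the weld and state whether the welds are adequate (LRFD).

f_max ≈ 14.8 kip/in; NOT adequate

Total weld length L_w = 20 in. Treat welds as unit-width lines.
Centroid: x̄ = 2×5.5×2.75 / 20 = 1.512 in from the vertical weld.
Polar moment about centroid: J = I_x + I_y = [9³/12 + 2×5.5×4.5²] + [9×1.512² + 2(5.5³/12 + 5.5×1.238²)] = 348.7 in³.
Direct shear f_v = P/L_w = 55.1 / 20 = 2.755 kip/in (vertical).
Torsion M = P·e = 55.1 × 13.5 = 743.85 kip·in.
Critical point at (x, y) = (3.987, 4.5) from centroid. f_tx = M·y/J = 9.6 kip/in; f_ty = M·x/J = 8.507 kip/in.
Resultant f_max = √[f_tx² + (f_v + f_ty)²] = √[9.6² + (2.755 + 8.507)²] = 14.8 kip/in.
Capacity per unit length: φr_n = 0.75 × 0.6 × 100 × (0.707 × 0.375) = 11.93 kip/in.
14.8 > 11.93 → NOT adequate.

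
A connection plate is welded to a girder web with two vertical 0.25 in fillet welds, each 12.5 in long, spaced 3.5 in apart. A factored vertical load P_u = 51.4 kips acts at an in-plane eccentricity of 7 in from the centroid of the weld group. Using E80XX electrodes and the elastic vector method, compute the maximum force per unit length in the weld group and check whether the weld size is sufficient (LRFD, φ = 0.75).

f_max ≈ 6.66 kip/in; NOT adequate

E80XX → F_EXX = 80 ksi.
Total weld length L_w = 25 in. Treat welds as unit-width lines.
Polar moment about centroid: J = 2[d³/12 + d(b/2)²] = 2[12.5³/12 + 12.5×1.75²] = 402.1 in³.
Direct shear f_v = P/L_w = 51.4 / 25 = 2.056 kip/in (vertical).
Torsion M = P·e = 51.4 × 7 = 359.8 kip·in.
Critical point at (x, y) = (1.75, 6.25) from centroid. f_tx = M·y/J = 5.593 kip/in; f_ty = M·x/J = 1.566 kip/in.
Resultant f_max = √[f_tx² + (f_v + f_ty)²] = √[5.593² + (2.056 + 1.566)²] = 6.663 kip/in.
Capacity per unit length: φr_n = 0.75 × 0.6 × 80 × (0.707 × 0.25) = 6.363 kip/in.
6.663 > 6.363 → NOT adequate.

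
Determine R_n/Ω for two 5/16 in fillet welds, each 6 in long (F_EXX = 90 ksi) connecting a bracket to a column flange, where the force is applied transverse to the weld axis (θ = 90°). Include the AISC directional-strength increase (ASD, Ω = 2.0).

t_e = 0.707 × 0.3125 = 0.2209 in; A_we = 0.2209 × 12 = 2.651 in².
Directional factor: 1.0 + 0.5 sin^1.5(90°) = 1.5.
F_nw = 0.6 × 90 × 1.5 = 81 ksi.
R_n/Ω = (81 × 2.651) / 2.0 = 107.4 kip.

R_n/Ω ≈ 107 kip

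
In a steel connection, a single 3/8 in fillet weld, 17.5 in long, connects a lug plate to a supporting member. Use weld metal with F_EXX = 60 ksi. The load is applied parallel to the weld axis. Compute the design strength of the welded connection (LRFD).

φR_n ≈ 125 kip

Effective throat t_e = 0.707 × 0.375 = 0.2651 in.
Total length L = 17.5 in; A_we = 0.2651 × 17.5 = 4.64 in².
F_nw = 0.6 F_EXX = 0.6 × 60 = 36 ksi.
φR_n = 0.75 × 36 × 4.64 = 125.3 kip.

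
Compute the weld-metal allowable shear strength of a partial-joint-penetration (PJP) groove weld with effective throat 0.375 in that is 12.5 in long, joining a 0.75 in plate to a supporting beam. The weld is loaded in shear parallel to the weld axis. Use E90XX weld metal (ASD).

E90XX → F_EXX = 90 ksi.
Effective throat (given) t_e = 0.375 in.
A_we = 0.375 × 12.5 = 4.688 in².
F_nw = 0.6 F_EXX = 54 ksi.
R_n/Ω = (54 × 4.688) / 2.0 = 126.6 kip.

R_n/Ω ≈ 127 kip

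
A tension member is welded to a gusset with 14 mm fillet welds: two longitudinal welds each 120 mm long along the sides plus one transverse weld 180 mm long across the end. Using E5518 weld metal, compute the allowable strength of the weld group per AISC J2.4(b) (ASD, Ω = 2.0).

R_n/Ω ≈ 774 kN

E55XX → F_EXX = 550 MPa.
t_e = 0.707 × 14 = 9.898 mm.
R_nwl = 0.6 × 550 × 9.898 × 240 × 10⁻³ = 783.9 kN (longitudinal, 2 welds).
R_nwt = 0.6 × 550 × 9.898 × 180 × 10⁻³ = 587.9 kN (transverse, base value).
(i) R_nwl + R_nwt = 1372 kN; (ii) 0.85 R_nwl + 1.5 R_nwt = 1548 kN.
R_n = max = 1548 kN [governs: (ii)]; R_n/Ω = 774.1 kN.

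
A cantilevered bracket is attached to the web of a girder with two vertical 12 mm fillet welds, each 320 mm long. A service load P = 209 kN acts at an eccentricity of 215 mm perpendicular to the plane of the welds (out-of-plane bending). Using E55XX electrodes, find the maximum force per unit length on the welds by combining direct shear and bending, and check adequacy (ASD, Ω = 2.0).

f_max ≈ 1360 N/mm; adequate

E55XX → F_EXX = 550 MPa.
L_w = 2 × 320 = 640 mm; section modulus (unit throat) S = 2 × L²/6 = 34130 mm².
Direct shear f_v = P/L_w = 209×10³/640 = 326.6 N/mm.
Moment M = P × e = 209×10³ × 215 = 44935000 N·mm; bending f_b = M/S = 1316 N/mm.
f_max = √(f_v² + f_b²) = √(326.6² + 1316²) = 1356 N/mm.
r_n/Ω = (1/2.0) × 0.6 × 550 × (0.707 × 12) = 1400 N/mm → adequate.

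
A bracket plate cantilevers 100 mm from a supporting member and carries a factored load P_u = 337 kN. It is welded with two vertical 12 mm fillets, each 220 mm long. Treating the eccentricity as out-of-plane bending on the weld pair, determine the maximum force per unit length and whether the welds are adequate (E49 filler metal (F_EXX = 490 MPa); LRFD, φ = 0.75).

f_max ≈ 2220 N/mm; NOT adequate

L_w = 2 × 220 = 440 mm; section modulus (unit throat) S = 2 × L²/6 = 16130 mm².
Direct shear f_v = P/L_w = 337×10³/440 = 765.9 N/mm.
Moment M = P × e = 337×10³ × 100 = 33700000 N·mm; bending f_b = M/S = 2089 N/mm.
f_max = √(f_v² + f_b²) = √(765.9² + 2089²) = 2225 N/mm.
φr_n = 0.75 × 0.6 × 490 × (0.707 × 12) = 1871 N/mm → NOT adequate.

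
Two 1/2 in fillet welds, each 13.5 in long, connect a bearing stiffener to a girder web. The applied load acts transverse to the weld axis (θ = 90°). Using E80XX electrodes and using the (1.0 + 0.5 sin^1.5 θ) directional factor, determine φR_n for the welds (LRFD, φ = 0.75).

E80XX → F_EXX = 80 ksi.
t_e = 0.707 × 0.5 = 0.3535 in; A_we = 0.3535 × 27 = 9.544 in².
Directional factor: 1.0 + 0.5 sin^1.5(90°) = 1.5.
F_nw = 0.6 × 80 × 1.5 = 72 ksi.
φR_n = 0.75 × 72 × 9.544 = 515.4 kip.

φR_n ≈ 515 kip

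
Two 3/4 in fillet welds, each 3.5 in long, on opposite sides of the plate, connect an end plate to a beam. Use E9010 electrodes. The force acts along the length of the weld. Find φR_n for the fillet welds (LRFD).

E90XX → F_EXX = 90 ksi.
Effective throat t_e = 0.707 × 0.75 = 0.5302 in.
Total length L = 7 in; A_we = 0.5302 × 7 = 3.712 in².
F_nw = 0.6 F_EXX = 0.6 × 90 = 54 ksi.
φR_n = 0.75 × 54 × 3.712 = 150.3 kip.

φR_n ≈ 150 kip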